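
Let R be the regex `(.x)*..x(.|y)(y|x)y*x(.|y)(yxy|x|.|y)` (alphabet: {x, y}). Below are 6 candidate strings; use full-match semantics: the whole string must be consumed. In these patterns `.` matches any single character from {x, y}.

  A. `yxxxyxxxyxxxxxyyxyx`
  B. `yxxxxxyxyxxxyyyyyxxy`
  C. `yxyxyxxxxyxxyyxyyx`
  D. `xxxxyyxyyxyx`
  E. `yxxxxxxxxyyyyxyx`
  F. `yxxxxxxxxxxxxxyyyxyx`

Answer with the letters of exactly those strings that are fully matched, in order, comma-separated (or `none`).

A, B, D, E, F

A → match
B → match
C → no match
D → match
E → match
F → match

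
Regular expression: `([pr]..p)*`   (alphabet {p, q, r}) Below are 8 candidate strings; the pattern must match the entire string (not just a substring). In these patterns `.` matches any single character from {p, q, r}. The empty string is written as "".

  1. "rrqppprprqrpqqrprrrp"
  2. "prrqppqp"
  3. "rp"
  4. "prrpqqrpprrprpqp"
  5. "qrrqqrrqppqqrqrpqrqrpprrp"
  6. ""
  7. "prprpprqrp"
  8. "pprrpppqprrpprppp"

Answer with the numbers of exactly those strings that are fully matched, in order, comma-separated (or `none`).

1 → no match
2 → no match
3 → no match
4 → no match
5 → no match
6 → match
7 → no match
8 → no match

6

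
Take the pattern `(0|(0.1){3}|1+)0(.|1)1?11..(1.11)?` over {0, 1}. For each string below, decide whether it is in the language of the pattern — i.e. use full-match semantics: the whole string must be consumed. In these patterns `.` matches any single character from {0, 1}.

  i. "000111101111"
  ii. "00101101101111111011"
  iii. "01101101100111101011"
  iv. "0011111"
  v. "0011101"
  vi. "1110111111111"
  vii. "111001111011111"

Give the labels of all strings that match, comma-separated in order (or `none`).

i. "000111101111" → match
ii → match
iii → match
iv. "0011111" → match
v. "0011101" → match
vi → match
vii → no match

i, ii, iii, iv, v, vi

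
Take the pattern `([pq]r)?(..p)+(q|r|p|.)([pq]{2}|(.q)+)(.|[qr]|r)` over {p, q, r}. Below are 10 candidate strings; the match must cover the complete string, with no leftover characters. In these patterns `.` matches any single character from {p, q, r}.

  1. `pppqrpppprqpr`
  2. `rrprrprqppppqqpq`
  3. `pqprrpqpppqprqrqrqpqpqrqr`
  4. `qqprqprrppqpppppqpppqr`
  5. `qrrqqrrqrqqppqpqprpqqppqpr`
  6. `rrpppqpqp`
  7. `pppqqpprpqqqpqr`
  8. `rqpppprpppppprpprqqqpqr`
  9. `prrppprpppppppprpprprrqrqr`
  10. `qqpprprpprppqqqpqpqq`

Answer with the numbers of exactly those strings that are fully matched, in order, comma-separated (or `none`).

1 → match
2 → match
3 → no match
4 → match
5 → no match
6. `rrpppqpqp` → match
7 → match
8 → match
9 → match
10 → match

1, 2, 4, 6, 7, 8, 9, 10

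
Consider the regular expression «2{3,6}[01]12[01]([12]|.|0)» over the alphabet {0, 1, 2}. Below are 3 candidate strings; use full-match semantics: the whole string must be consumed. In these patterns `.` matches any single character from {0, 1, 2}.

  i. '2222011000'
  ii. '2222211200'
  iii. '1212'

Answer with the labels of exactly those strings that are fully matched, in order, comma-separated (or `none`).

ii

i → no match
ii → match
iii → no match — must start with '2'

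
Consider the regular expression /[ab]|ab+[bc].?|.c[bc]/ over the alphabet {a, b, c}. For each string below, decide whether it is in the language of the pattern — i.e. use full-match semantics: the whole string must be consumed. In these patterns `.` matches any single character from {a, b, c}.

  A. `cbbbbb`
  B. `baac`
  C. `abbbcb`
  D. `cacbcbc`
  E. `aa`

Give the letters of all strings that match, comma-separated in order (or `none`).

A → no match
B → no match
C → match
D → no match
E → no match

C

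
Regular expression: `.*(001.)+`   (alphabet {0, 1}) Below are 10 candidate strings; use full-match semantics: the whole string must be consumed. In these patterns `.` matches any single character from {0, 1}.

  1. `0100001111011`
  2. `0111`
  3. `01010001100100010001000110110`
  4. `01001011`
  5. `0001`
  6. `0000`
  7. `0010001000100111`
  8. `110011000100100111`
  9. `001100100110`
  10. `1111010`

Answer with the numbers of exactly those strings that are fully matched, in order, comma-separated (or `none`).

1 → no match
2 → no match
3 → no match
4 → no match
5 → no match
6 → no match
7 → no match
8 → no match
9 → no match
10 → no match

none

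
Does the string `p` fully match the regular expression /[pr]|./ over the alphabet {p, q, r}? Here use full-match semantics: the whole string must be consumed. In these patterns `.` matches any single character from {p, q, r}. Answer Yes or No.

Yes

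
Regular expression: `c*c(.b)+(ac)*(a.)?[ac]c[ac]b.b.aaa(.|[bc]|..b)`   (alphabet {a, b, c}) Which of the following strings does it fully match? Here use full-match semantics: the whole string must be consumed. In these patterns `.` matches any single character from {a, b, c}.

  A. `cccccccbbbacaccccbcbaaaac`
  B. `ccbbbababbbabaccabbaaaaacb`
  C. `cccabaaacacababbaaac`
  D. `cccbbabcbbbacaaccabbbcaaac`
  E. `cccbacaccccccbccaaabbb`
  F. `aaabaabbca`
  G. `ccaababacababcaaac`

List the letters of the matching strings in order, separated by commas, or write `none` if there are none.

A, D

A → match
B → no match
C → no match
D → match
E → no match
F → no match
G → no match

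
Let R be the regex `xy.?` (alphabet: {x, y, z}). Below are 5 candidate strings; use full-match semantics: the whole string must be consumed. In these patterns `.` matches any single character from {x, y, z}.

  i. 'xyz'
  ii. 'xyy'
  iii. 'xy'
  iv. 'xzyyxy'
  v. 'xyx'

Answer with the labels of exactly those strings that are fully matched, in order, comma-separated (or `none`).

i, ii, iii, v

i. 'xyz' → match
ii. 'xyy' → match
iii. 'xy' → match
iv. 'xzyyxy' → no match — must start with 'xy'
v. 'xyx' → match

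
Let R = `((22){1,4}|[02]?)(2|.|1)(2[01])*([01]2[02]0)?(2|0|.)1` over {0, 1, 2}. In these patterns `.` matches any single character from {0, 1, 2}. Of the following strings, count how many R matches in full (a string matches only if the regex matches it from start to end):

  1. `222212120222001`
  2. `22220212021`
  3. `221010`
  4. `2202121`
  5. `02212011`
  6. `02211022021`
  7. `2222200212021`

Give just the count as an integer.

3

1 → no match
2. `22220212021` → match
3. `221010` → no match — must end with `1`
4. `2202121` → match
5. `02212011` → match
6. `02211022021` → no match
7 → no match
Total matched: 3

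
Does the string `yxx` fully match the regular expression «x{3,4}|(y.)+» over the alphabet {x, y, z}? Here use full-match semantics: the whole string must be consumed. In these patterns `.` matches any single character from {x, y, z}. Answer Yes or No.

No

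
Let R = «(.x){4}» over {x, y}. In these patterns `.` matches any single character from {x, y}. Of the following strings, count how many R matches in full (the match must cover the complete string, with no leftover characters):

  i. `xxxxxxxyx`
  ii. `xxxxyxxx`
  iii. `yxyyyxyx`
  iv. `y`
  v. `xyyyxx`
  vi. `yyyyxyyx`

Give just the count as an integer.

1

i → no match
ii → match
iii → no match
iv → no match — must end with `x`
v → no match
vi → no match
Total matched: 1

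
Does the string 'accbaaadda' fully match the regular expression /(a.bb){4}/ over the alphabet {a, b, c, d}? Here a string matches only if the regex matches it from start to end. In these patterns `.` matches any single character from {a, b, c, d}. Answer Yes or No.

No

Every match must end with 'bb', but 'accbaaadda' does not.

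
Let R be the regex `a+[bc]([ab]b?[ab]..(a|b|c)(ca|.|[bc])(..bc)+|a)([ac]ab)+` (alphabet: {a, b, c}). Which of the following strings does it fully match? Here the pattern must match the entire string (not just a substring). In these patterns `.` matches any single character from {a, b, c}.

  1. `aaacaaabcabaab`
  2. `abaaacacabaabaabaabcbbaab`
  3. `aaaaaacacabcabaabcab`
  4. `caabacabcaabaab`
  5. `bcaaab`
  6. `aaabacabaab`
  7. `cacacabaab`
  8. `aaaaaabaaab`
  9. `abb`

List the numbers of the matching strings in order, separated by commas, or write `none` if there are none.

1, 3, 6, 8

1 → match
2 → no match
3 → match
4 → no match — must start with `a`
5. `bcaaab` → no match — must start with `a`
6. `aaabacabaab` → match
7. `cacacabaab` → no match — must start with `a`
8. `aaaaaabaaab` → match
9. `abb` → no match — must end with `ab`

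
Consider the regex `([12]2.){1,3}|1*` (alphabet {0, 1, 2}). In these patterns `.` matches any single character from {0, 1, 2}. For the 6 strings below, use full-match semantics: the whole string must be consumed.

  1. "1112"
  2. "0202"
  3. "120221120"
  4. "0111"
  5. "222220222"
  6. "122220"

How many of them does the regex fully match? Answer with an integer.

3

1 → no match
2 → no match
3 → match
4 → no match
5 → match
6 → match
Total matched: 3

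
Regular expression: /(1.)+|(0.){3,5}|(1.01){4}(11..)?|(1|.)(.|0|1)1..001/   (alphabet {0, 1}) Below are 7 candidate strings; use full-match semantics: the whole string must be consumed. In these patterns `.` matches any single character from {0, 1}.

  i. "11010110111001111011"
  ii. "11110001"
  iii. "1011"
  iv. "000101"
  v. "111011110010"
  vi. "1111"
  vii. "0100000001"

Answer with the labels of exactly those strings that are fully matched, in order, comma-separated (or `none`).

ii, iii, iv, vi, vii

i → no match
ii → match
iii → match
iv → match
v → no match
vi → match
vii → match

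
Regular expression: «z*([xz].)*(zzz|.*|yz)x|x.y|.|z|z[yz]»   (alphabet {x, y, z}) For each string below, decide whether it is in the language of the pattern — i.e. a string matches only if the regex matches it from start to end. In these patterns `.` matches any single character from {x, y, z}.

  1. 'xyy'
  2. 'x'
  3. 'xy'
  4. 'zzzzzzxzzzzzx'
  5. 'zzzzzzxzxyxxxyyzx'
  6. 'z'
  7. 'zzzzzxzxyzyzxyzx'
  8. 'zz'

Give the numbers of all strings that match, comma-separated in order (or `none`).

1, 2, 4, 5, 6, 7, 8

1. 'xyy' → match
2. 'x' → match
3. 'xy' → no match
4 → match
5 → match
6. 'z' → match
7 → match
8. 'zz' → match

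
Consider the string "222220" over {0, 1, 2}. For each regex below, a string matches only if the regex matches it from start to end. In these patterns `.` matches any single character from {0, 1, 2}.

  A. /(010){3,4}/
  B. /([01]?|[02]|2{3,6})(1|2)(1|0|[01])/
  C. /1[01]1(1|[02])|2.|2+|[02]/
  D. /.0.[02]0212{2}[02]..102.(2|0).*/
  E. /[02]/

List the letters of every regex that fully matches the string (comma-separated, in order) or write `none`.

B

A → no match — must start with "010"
B → match
C → no match
D → no match
E → no match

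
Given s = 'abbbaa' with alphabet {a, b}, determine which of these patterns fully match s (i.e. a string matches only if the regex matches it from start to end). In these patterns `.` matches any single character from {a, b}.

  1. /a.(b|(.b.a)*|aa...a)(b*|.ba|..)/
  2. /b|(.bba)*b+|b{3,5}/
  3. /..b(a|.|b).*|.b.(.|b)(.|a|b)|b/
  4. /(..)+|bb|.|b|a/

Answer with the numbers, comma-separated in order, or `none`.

1 → match
2 → no match — must end with 'b'
3 → match
4 → match

1, 3, 4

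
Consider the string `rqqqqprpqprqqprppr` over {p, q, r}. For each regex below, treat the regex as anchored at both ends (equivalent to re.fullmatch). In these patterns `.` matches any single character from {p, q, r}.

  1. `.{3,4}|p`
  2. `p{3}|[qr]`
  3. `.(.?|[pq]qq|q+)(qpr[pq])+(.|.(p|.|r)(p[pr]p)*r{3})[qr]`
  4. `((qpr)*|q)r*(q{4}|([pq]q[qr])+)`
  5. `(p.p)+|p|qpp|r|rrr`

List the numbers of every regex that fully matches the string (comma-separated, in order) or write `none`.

1 → no match
2 → no match
3 → match
4 → no match
5 → no match

3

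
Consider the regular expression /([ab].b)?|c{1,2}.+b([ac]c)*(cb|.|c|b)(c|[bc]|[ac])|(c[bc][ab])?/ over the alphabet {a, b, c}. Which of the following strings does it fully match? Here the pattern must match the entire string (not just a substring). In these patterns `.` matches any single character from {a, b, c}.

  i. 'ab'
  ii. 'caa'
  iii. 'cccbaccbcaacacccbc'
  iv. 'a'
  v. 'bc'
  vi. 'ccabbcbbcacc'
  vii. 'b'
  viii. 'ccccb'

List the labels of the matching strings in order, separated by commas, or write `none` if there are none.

none

i → no match
ii → no match
iii → no match
iv → no match
v → no match
vi → no match
vii → no match
viii → no match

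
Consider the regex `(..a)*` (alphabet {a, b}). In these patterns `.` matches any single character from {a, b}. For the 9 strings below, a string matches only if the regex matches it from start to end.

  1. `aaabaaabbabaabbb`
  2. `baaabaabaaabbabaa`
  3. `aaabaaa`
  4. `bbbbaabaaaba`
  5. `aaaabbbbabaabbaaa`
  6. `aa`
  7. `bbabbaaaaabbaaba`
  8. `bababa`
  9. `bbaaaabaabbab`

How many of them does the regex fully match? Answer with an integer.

1 → no match
2 → no match
3 → no match
4 → no match
5 → no match
6 → no match
7 → no match
8 → no match
9 → no match
Total matched: 0

0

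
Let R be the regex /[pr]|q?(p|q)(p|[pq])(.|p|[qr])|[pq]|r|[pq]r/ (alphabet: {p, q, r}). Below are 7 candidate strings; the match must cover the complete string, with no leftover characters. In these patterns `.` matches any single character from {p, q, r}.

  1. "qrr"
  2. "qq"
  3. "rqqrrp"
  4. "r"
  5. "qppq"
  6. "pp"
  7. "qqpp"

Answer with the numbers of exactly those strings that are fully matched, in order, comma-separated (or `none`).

1 → no match
2 → no match
3 → no match
4 → match
5 → match
6 → no match
7 → match

4, 5, 7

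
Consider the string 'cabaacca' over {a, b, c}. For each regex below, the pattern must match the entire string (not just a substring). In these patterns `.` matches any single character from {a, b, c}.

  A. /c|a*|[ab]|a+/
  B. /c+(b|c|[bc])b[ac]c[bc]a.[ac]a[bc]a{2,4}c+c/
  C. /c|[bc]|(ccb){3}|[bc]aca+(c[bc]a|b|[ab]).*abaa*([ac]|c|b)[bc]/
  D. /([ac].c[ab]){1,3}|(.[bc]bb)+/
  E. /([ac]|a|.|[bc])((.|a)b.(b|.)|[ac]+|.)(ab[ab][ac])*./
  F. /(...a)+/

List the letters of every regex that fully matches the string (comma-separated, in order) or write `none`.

A → no match
B → no match — must end with 'cc'
C → no match
D → no match
E → no match
F → match

F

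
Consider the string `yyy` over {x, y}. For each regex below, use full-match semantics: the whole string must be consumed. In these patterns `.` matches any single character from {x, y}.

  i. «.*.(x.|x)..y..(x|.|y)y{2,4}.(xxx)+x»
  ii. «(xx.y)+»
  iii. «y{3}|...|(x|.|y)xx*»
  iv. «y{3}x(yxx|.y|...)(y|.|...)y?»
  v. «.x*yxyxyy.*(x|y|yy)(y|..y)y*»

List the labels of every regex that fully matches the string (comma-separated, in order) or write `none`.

i → no match — must end with `xxxx`
ii → no match — must start with `xx`
iii → match
iv → no match
v → no match

iii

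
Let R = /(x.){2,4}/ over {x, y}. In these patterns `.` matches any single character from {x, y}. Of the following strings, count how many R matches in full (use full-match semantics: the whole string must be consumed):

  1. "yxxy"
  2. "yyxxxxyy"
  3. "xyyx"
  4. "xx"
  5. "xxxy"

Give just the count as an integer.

1 → no match — must start with "x"
2 → no match — must start with "x"
3 → no match
4 → no match
5 → match
Total matched: 1

1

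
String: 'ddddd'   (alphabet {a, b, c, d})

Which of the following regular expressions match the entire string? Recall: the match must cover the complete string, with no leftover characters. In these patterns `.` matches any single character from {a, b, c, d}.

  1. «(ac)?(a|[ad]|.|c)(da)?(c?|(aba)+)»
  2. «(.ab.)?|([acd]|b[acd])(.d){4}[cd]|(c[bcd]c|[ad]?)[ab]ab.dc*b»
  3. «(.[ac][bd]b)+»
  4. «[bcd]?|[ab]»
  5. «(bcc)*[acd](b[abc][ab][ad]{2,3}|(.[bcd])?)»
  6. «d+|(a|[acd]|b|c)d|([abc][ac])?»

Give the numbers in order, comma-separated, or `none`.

1 → no match
2 → no match
3 → no match — must end with 'b'
4 → no match
5 → no match
6 → match

6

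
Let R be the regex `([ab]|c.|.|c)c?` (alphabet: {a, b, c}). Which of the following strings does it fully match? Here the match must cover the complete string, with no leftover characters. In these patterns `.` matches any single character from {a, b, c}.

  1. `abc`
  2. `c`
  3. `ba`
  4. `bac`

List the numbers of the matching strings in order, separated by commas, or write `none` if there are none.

1 → no match
2 → match
3 → no match
4 → no match

2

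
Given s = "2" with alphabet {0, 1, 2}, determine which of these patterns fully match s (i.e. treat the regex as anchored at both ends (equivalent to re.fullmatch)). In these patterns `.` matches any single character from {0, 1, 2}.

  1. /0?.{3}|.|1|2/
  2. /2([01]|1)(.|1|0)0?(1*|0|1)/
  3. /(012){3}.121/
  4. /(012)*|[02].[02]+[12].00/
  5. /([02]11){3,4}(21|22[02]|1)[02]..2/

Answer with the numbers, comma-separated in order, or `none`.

1 → match
2 → no match
3 → no match — must start with "012"
4 → no match
5 → no match

1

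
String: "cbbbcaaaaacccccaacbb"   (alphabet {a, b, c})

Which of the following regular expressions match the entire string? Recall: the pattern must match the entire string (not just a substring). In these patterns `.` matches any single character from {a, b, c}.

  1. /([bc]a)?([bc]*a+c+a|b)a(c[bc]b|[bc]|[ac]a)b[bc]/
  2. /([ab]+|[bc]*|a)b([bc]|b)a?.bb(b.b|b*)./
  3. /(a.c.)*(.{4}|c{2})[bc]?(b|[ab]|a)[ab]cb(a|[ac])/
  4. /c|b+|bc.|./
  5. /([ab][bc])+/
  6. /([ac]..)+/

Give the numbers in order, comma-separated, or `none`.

1

1 → match
2 → no match
3 → no match
4 → no match
5 → no match
6 → no match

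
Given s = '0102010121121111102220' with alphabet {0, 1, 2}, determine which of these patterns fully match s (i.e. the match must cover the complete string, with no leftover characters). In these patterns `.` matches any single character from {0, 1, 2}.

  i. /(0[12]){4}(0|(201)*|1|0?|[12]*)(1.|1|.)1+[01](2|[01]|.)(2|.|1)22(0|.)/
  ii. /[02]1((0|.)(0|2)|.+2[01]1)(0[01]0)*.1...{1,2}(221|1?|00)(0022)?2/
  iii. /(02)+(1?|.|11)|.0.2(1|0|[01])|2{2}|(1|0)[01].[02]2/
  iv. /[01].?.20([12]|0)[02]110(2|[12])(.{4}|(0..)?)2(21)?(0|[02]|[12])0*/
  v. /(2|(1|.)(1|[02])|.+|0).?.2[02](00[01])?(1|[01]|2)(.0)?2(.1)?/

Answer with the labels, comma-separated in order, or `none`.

i → match
ii → no match — must end with '2'
iii → no match
iv → no match
v → no match

i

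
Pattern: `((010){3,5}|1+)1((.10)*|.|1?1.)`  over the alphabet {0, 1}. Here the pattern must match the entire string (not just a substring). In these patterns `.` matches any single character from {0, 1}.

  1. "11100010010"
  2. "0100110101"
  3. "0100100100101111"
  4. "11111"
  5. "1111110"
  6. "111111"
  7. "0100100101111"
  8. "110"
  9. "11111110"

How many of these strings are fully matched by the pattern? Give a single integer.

1 → no match
2 → no match
3 → match
4 → match
5 → match
6 → match
7 → match
8 → match
9 → match
Total matched: 7

7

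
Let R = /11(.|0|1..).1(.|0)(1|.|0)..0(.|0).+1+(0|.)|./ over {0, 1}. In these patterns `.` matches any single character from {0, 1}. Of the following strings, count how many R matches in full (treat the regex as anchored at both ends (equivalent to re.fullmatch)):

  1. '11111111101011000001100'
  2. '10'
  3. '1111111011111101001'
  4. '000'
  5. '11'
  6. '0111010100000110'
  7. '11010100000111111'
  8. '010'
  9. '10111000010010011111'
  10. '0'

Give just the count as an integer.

1 → no match
2. '10' → no match
3 → no match
4. '000' → no match
5. '11' → no match
6 → no match
7 → no match
8. '010' → no match
9 → no match
10. '0' → match
Total matched: 1

1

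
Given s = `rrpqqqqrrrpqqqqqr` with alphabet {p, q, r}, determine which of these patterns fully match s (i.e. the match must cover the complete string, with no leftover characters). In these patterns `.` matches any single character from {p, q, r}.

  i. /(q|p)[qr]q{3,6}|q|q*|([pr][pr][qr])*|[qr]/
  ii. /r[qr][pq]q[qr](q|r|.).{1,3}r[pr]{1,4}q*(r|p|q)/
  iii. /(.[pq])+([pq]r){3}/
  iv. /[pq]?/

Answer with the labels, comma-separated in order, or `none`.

i → no match
ii → match
iii → no match
iv → no match

ii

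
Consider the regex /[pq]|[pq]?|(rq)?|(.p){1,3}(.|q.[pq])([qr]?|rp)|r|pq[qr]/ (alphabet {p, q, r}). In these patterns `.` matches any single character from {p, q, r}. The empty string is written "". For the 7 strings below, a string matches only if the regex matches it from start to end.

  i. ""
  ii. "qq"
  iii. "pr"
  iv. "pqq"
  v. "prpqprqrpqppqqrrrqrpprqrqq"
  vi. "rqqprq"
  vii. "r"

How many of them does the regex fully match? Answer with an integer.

i → match
ii → no match
iii → no match
iv → match
v → no match
vi → no match
vii → match
Total matched: 3

3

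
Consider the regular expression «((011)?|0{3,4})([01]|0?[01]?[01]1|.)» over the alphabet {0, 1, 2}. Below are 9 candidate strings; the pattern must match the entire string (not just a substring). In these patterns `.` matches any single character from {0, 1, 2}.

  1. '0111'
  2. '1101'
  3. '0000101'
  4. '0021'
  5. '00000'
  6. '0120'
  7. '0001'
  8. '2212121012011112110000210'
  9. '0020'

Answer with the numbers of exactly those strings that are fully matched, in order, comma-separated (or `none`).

1, 3, 5, 7

1. '0111' → match
2. '1101' → no match
3. '0000101' → match
4. '0021' → no match
5. '00000' → match
6. '0120' → no match
7. '0001' → match
8 → no match
9. '0020' → no match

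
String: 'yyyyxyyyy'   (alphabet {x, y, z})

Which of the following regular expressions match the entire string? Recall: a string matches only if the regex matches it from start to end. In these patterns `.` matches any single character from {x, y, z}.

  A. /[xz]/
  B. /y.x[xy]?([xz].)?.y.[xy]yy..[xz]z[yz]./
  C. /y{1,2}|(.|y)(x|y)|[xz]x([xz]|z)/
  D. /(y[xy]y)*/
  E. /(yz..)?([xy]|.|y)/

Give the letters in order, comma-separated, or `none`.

D

A → no match
B → no match
C → no match
D → match
E → no match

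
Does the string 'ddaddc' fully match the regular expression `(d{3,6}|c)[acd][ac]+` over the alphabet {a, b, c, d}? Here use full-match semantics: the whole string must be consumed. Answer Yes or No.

No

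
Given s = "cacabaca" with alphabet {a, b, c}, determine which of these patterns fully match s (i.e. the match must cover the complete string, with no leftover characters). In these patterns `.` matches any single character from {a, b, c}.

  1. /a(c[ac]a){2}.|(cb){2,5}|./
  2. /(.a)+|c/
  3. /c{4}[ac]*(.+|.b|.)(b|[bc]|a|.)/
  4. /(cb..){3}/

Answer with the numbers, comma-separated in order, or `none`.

2

1 → no match
2 → match
3 → no match
4 → no match — must start with "cb"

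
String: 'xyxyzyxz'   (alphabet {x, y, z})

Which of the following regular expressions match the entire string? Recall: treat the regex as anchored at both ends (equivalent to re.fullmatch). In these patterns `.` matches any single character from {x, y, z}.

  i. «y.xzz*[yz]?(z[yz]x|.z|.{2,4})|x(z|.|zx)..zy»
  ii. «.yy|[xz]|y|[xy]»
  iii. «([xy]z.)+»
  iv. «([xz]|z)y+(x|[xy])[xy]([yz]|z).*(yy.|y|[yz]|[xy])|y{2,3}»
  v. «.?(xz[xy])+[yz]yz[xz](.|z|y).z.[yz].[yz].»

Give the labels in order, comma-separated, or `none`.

i → no match
ii → no match
iii → no match
iv → match
v → no match

iv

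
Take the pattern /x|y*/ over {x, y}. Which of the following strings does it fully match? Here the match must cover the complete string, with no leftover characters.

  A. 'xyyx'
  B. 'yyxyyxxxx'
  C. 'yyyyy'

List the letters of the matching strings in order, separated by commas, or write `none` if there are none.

A → no match
B → no match
C → match

C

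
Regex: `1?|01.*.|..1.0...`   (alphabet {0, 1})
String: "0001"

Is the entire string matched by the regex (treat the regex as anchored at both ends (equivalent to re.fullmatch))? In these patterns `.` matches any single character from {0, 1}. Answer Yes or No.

No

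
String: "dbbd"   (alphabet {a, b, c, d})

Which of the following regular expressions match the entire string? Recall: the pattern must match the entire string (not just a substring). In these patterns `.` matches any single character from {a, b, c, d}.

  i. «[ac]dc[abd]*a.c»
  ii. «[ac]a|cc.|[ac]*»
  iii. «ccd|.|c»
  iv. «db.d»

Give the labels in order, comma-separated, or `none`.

i → no match — must end with "c"
ii → no match
iii → no match
iv → match

iv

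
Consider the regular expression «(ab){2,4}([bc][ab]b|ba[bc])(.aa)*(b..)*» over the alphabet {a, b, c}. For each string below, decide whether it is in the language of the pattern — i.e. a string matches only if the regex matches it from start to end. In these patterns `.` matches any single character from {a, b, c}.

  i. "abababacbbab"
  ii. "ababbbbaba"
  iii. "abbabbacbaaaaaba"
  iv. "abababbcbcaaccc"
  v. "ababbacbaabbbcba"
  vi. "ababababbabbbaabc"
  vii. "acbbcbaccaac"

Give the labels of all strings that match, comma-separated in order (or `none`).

i → no match
ii → no match
iii → no match
iv → no match
v → no match
vi → no match
vii → no match — must start with "ab"

none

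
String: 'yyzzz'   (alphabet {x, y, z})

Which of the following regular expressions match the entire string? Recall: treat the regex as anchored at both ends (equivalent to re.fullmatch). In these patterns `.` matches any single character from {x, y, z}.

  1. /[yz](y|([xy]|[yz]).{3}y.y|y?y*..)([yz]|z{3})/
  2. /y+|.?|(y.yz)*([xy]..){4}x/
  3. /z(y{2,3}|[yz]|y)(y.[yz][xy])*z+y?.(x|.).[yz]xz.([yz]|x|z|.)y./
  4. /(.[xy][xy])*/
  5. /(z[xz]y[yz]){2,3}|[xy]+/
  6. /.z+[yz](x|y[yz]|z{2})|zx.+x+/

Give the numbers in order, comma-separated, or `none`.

1

1 → match
2 → no match
3 → no match — must start with 'z'
4 → no match
5 → no match
6 → no match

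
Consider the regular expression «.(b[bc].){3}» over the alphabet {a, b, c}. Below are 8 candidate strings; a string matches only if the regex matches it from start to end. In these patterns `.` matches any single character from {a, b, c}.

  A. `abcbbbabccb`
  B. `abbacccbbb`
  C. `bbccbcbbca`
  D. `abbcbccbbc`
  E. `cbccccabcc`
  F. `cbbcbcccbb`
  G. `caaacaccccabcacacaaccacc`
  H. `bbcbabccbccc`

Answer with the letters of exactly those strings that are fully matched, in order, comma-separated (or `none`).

A → no match
B → no match
C → match
D → match
E → no match
F → no match
G → no match
H → no match

C, D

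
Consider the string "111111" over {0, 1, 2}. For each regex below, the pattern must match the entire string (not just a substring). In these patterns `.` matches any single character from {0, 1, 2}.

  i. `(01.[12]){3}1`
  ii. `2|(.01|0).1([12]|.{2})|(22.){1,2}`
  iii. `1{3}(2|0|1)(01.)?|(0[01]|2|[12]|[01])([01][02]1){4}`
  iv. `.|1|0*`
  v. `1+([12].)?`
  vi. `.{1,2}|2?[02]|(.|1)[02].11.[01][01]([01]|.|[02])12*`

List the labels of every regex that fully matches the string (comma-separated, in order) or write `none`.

i → no match — must start with "01"
ii → no match
iii → no match
iv → no match
v → match
vi → no match

v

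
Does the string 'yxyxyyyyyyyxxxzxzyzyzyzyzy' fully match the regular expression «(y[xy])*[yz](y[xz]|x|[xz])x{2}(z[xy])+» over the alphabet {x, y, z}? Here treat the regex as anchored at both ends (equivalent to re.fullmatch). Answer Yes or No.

Yes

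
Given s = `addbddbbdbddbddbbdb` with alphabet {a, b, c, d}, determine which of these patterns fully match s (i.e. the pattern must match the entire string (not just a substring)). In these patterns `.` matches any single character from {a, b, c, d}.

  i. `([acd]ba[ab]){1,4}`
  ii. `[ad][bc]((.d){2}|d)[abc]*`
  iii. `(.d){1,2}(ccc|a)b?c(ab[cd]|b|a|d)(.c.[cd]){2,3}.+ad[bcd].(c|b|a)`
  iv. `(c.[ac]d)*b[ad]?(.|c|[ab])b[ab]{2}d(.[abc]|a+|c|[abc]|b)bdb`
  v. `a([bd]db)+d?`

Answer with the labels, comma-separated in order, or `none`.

i → no match
ii → no match
iii → no match
iv → no match
v → match

v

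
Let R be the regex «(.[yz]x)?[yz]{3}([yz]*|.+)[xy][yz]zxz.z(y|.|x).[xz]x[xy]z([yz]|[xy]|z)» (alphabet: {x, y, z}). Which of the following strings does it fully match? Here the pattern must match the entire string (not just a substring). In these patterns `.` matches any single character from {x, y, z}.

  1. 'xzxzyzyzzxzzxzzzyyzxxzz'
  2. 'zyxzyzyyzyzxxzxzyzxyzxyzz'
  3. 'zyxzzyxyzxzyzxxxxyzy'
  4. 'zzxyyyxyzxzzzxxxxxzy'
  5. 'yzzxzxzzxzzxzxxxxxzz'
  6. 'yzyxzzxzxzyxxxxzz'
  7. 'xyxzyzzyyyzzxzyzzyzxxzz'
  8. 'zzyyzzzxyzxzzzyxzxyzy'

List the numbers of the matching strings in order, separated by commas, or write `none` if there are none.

1, 3, 4, 6, 7, 8

1 → match
2 → no match
3 → match
4 → match
5 → no match
6 → match
7 → match
8 → match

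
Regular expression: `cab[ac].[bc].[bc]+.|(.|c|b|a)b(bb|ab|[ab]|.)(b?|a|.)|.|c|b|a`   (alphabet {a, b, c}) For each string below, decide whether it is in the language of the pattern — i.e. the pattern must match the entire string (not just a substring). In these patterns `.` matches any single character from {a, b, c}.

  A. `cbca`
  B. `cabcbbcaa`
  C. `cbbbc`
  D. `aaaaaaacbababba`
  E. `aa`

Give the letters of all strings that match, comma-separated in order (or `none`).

A → match
B → no match
C → match
D → no match
E → no match

A, C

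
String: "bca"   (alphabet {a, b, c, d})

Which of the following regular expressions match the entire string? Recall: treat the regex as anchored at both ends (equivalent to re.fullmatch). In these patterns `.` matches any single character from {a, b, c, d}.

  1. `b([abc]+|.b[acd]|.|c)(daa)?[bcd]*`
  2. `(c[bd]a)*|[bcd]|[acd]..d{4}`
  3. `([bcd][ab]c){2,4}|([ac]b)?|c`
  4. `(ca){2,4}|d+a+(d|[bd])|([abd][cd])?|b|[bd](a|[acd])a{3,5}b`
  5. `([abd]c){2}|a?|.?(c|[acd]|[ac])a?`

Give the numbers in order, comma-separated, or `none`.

1, 5

1 → match
2 → no match
3 → no match
4 → no match
5 → match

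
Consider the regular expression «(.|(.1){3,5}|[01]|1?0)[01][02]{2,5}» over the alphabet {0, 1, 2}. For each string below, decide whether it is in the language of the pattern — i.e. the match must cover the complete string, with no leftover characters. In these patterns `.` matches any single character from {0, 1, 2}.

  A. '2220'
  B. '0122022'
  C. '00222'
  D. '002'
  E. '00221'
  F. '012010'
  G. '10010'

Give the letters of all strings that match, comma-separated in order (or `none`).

A → no match
B → match
C → match
D → no match
E → no match
F → no match
G → no match

B, C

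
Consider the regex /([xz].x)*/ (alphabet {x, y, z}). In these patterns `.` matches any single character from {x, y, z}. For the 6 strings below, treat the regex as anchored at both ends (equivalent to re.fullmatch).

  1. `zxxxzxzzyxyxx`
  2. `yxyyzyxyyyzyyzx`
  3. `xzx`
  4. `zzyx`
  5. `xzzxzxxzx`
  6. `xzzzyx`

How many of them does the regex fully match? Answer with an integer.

1 → no match
2 → no match
3 → match
4 → no match
5 → no match
6 → no match
Total matched: 1

1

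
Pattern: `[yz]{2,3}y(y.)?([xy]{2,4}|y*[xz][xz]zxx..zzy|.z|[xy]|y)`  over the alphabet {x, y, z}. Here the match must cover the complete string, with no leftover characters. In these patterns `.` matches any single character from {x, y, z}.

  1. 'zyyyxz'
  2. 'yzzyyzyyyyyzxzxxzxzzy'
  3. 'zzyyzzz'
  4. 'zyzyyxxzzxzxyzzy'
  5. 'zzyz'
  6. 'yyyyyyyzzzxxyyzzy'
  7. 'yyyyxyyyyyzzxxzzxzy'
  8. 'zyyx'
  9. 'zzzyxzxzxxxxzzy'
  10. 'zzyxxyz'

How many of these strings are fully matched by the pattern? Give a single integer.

1 → match
2 → match
3 → match
4 → no match
5 → no match
6 → match
7 → no match
8 → match
9 → no match
10 → no match
Total matched: 5

5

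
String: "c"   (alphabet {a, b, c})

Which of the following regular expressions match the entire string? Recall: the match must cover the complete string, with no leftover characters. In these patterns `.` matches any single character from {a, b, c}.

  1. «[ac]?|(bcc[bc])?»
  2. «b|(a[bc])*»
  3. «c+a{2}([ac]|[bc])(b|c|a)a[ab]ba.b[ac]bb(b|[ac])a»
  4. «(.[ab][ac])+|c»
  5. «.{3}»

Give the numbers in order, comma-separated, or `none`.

1, 4

1 → match
2 → no match
3 → no match — must end with "a"
4 → match
5 → no match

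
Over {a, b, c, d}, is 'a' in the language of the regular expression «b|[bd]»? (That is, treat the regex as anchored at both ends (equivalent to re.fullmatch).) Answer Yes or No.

No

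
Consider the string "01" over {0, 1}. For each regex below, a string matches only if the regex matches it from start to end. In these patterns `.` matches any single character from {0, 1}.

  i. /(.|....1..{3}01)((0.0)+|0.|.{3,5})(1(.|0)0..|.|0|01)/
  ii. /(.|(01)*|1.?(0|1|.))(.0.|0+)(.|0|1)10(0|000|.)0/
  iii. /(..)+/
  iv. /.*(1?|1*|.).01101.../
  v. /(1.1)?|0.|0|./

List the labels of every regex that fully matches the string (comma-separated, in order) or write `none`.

iii, v

i → no match
ii → no match — must end with "0"
iii → match
iv → no match
v → match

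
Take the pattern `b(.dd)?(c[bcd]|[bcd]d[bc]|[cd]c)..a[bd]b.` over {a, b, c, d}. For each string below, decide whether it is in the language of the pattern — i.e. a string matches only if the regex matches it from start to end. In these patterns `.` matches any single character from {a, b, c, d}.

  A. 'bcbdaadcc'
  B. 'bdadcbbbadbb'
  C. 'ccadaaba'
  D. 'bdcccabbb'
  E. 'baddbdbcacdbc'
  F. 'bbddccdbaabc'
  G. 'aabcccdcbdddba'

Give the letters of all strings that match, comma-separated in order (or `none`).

A → no match
B → no match
C → no match — must start with 'b'
D → match
E → no match
F → no match
G → no match — must start with 'b'

D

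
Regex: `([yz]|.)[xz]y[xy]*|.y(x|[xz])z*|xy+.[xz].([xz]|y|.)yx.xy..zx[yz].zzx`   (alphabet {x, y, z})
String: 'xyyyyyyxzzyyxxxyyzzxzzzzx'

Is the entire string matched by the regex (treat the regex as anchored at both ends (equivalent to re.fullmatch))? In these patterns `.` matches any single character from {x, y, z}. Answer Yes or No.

Yes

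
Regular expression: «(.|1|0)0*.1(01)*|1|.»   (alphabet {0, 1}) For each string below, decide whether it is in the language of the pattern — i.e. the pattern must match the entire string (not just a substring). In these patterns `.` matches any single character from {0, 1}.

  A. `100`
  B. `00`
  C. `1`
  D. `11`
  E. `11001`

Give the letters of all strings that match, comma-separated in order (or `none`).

A → no match
B → no match
C → match
D → no match
E → no match

C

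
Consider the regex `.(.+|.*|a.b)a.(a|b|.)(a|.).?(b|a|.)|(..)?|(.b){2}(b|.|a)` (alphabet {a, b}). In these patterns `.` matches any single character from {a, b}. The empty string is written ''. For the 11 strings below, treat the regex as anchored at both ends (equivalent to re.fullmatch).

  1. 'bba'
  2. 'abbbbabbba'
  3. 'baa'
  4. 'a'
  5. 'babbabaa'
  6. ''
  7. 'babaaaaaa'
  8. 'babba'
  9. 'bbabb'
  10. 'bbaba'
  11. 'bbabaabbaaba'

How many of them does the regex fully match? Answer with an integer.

5

1 → no match
2 → match
3 → no match
4 → no match
5 → no match
6 → match
7 → match
8 → no match
9 → match
10 → match
11 → no match
Total matched: 5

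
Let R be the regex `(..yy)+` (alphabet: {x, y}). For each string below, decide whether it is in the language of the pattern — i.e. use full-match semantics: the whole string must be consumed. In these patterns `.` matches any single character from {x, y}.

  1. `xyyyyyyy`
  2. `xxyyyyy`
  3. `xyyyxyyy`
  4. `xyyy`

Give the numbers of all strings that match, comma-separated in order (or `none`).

1. `xyyyyyyy` → match
2. `xxyyyyy` → no match
3. `xyyyxyyy` → match
4. `xyyy` → match

1, 3, 4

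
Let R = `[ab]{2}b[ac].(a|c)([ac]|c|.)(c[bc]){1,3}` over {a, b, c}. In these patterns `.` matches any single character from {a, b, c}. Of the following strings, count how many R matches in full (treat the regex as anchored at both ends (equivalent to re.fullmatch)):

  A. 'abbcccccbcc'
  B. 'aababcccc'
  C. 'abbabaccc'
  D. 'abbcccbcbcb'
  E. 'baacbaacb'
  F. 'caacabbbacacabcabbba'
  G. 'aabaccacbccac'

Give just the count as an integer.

4

A → match
B → match
C → match
D → match
E → no match
F → no match
G → no match
Total matched: 4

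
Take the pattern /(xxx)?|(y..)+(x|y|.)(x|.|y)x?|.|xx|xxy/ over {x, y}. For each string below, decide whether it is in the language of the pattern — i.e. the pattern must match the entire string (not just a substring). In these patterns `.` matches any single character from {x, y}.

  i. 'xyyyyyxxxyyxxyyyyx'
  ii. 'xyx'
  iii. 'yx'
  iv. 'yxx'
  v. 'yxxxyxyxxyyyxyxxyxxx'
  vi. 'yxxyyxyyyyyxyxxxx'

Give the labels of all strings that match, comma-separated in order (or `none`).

vi

i → no match
ii → no match
iii → no match
iv → no match
v → no match
vi → match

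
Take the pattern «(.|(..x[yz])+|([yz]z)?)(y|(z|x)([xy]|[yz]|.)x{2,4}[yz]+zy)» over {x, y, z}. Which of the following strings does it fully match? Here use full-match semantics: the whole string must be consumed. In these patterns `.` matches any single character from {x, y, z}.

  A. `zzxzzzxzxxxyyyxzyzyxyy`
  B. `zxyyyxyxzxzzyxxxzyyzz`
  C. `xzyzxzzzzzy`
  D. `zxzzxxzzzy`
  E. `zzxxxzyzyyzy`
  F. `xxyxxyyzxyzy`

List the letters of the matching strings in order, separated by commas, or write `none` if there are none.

E

A → no match
B → no match
C → no match
D → no match
E → match
F → no match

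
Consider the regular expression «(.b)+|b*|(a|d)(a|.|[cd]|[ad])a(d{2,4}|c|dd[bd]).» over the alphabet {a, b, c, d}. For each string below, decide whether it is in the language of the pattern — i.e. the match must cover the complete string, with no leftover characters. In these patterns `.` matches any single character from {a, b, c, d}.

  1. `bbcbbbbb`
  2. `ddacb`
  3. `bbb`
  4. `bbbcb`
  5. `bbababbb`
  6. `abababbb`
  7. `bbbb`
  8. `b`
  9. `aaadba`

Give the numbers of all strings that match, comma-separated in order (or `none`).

1, 2, 3, 5, 6, 7, 8

1 → match
2 → match
3 → match
4 → no match
5 → match
6 → match
7 → match
8 → match
9 → no match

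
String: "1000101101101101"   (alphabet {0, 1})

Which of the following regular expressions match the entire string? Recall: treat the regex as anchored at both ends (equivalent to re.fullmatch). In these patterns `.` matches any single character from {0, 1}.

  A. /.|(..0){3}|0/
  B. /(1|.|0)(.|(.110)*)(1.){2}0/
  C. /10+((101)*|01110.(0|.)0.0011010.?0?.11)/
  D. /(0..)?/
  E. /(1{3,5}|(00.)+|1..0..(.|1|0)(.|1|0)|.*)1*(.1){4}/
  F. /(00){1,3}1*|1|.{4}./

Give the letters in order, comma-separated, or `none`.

A → no match
B → no match — must end with "0"
C → match
D → no match
E → no match
F → no match

C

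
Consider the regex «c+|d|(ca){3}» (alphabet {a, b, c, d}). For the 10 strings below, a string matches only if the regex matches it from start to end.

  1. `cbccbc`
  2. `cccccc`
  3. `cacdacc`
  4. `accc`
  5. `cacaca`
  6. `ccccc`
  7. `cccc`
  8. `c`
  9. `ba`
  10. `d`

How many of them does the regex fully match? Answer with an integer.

1 → no match
2 → match
3 → no match
4 → no match
5 → match
6 → match
7 → match
8 → match
9 → no match
10 → match
Total matched: 6

6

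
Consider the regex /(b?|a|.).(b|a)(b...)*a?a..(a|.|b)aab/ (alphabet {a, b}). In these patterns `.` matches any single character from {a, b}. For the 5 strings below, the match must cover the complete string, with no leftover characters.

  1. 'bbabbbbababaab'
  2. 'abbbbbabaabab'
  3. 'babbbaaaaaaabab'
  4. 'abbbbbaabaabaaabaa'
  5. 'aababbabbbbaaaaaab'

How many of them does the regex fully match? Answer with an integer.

1

1 → match
2 → no match — must end with 'aab'
3 → no match — must end with 'aab'
4 → no match — must end with 'aab'
5 → no match
Total matched: 1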